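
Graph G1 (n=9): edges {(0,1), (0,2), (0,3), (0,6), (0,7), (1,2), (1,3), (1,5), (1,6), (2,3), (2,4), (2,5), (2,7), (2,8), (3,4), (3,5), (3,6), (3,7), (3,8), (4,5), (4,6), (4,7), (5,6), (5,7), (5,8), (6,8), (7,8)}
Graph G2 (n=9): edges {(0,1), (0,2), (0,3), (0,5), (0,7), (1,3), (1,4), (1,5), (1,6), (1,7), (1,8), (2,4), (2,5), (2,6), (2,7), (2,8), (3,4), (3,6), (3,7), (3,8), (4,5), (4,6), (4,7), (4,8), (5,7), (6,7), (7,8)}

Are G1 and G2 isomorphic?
Yes, isomorphic

The graphs are isomorphic.
One valid mapping φ: V(G1) → V(G2): 0→0, 1→5, 2→1, 3→7, 4→8, 5→4, 6→2, 7→3, 8→6

Verify φ preserves adjacency — for each edge of G1, its image is an edge of G2:
  (0,1) → (φ(0),φ(1)) = (0,5) ∈ E(G2) ✓
  (0,2) → (φ(0),φ(2)) = (0,1) ∈ E(G2) ✓
  (0,3) → (φ(0),φ(3)) = (0,7) ∈ E(G2) ✓
  (0,6) → (φ(0),φ(6)) = (0,2) ∈ E(G2) ✓
  (0,7) → (φ(0),φ(7)) = (0,3) ∈ E(G2) ✓
  (1,2) → (φ(1),φ(2)) = (1,5) ∈ E(G2) ✓
  (1,3) → (φ(1),φ(3)) = (5,7) ∈ E(G2) ✓
  (1,5) → (φ(1),φ(5)) = (4,5) ∈ E(G2) ✓
  (1,6) → (φ(1),φ(6)) = (2,5) ∈ E(G2) ✓
  (2,3) → (φ(2),φ(3)) = (1,7) ∈ E(G2) ✓
  (2,4) → (φ(2),φ(4)) = (1,8) ∈ E(G2) ✓
  (2,5) → (φ(2),φ(5)) = (1,4) ∈ E(G2) ✓
  (2,7) → (φ(2),φ(7)) = (1,3) ∈ E(G2) ✓
  (2,8) → (φ(2),φ(8)) = (1,6) ∈ E(G2) ✓
  (3,4) → (φ(3),φ(4)) = (7,8) ∈ E(G2) ✓
  (3,5) → (φ(3),φ(5)) = (4,7) ∈ E(G2) ✓
  (3,6) → (φ(3),φ(6)) = (2,7) ∈ E(G2) ✓
  (3,7) → (φ(3),φ(7)) = (3,7) ∈ E(G2) ✓
  (3,8) → (φ(3),φ(8)) = (6,7) ∈ E(G2) ✓
  (4,5) → (φ(4),φ(5)) = (4,8) ∈ E(G2) ✓
  (4,6) → (φ(4),φ(6)) = (2,8) ∈ E(G2) ✓
  (4,7) → (φ(4),φ(7)) = (3,8) ∈ E(G2) ✓
  (5,6) → (φ(5),φ(6)) = (2,4) ∈ E(G2) ✓
  (5,7) → (φ(5),φ(7)) = (3,4) ∈ E(G2) ✓
  (5,8) → (φ(5),φ(8)) = (4,6) ∈ E(G2) ✓
  (6,8) → (φ(6),φ(8)) = (2,6) ∈ E(G2) ✓
  (7,8) → (φ(7),φ(8)) = (3,6) ∈ E(G2) ✓
All 27 edges of G1 map to edges of G2, and |E(G1)| = |E(G2)| = 27, so φ is a bijection on edges as well as vertices. Hence G1 ≅ G2.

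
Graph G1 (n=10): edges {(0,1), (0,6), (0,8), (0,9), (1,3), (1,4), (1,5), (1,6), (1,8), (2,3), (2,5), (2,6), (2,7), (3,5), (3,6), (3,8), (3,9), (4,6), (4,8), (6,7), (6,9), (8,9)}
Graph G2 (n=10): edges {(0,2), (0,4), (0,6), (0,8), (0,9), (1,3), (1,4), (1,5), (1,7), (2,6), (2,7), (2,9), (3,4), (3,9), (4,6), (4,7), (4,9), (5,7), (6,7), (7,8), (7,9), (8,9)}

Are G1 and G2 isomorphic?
Yes, isomorphic

The graphs are isomorphic.
One valid mapping φ: V(G1) → V(G2): 0→2, 1→9, 2→1, 3→4, 4→8, 5→3, 6→7, 7→5, 8→0, 9→6

Verify φ preserves adjacency — for each edge of G1, its image is an edge of G2:
  (0,1) → (φ(0),φ(1)) = (2,9) ∈ E(G2) ✓
  (0,6) → (φ(0),φ(6)) = (2,7) ∈ E(G2) ✓
  (0,8) → (φ(0),φ(8)) = (0,2) ∈ E(G2) ✓
  (0,9) → (φ(0),φ(9)) = (2,6) ∈ E(G2) ✓
  (1,3) → (φ(1),φ(3)) = (4,9) ∈ E(G2) ✓
  (1,4) → (φ(1),φ(4)) = (8,9) ∈ E(G2) ✓
  (1,5) → (φ(1),φ(5)) = (3,9) ∈ E(G2) ✓
  (1,6) → (φ(1),φ(6)) = (7,9) ∈ E(G2) ✓
  (1,8) → (φ(1),φ(8)) = (0,9) ∈ E(G2) ✓
  (2,3) → (φ(2),φ(3)) = (1,4) ∈ E(G2) ✓
  (2,5) → (φ(2),φ(5)) = (1,3) ∈ E(G2) ✓
  (2,6) → (φ(2),φ(6)) = (1,7) ∈ E(G2) ✓
  (2,7) → (φ(2),φ(7)) = (1,5) ∈ E(G2) ✓
  (3,5) → (φ(3),φ(5)) = (3,4) ∈ E(G2) ✓
  (3,6) → (φ(3),φ(6)) = (4,7) ∈ E(G2) ✓
  (3,8) → (φ(3),φ(8)) = (0,4) ∈ E(G2) ✓
  (3,9) → (φ(3),φ(9)) = (4,6) ∈ E(G2) ✓
  (4,6) → (φ(4),φ(6)) = (7,8) ∈ E(G2) ✓
  (4,8) → (φ(4),φ(8)) = (0,8) ∈ E(G2) ✓
  (6,7) → (φ(6),φ(7)) = (5,7) ∈ E(G2) ✓
  (6,9) → (φ(6),φ(9)) = (6,7) ∈ E(G2) ✓
  (8,9) → (φ(8),φ(9)) = (0,6) ∈ E(G2) ✓
All 22 edges of G1 map to edges of G2, and |E(G1)| = |E(G2)| = 22, so φ is a bijection on edges as well as vertices. Hence G1 ≅ G2.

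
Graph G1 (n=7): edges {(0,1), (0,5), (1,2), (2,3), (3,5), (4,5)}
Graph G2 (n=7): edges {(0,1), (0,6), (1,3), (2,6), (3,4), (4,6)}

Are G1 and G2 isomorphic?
Yes, isomorphic

The graphs are isomorphic.
One valid mapping φ: V(G1) → V(G2): 0→0, 1→1, 2→3, 3→4, 4→2, 5→6, 6→5

Verify φ preserves adjacency — for each edge of G1, its image is an edge of G2:
  (0,1) → (φ(0),φ(1)) = (0,1) ∈ E(G2) ✓
  (0,5) → (φ(0),φ(5)) = (0,6) ∈ E(G2) ✓
  (1,2) → (φ(1),φ(2)) = (1,3) ∈ E(G2) ✓
  (2,3) → (φ(2),φ(3)) = (3,4) ∈ E(G2) ✓
  (3,5) → (φ(3),φ(5)) = (4,6) ∈ E(G2) ✓
  (4,5) → (φ(4),φ(5)) = (2,6) ∈ E(G2) ✓
All 6 edges of G1 map to edges of G2, and |E(G1)| = |E(G2)| = 6, so φ is a bijection on edges as well as vertices. Hence G1 ≅ G2.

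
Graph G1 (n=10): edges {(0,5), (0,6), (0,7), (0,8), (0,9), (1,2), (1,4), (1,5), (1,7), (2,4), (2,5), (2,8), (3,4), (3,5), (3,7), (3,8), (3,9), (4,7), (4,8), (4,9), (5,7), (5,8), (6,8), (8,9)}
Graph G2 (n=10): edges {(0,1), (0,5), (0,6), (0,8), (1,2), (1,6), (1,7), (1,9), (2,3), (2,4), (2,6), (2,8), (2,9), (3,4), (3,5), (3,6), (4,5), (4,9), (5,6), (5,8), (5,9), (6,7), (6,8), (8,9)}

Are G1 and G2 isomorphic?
Yes, isomorphic

The graphs are isomorphic.
One valid mapping φ: V(G1) → V(G2): 0→1, 1→4, 2→3, 3→8, 4→5, 5→2, 6→7, 7→9, 8→6, 9→0

Verify φ preserves adjacency — for each edge of G1, its image is an edge of G2:
  (0,5) → (φ(0),φ(5)) = (1,2) ∈ E(G2) ✓
  (0,6) → (φ(0),φ(6)) = (1,7) ∈ E(G2) ✓
  (0,7) → (φ(0),φ(7)) = (1,9) ∈ E(G2) ✓
  (0,8) → (φ(0),φ(8)) = (1,6) ∈ E(G2) ✓
  (0,9) → (φ(0),φ(9)) = (0,1) ∈ E(G2) ✓
  (1,2) → (φ(1),φ(2)) = (3,4) ∈ E(G2) ✓
  (1,4) → (φ(1),φ(4)) = (4,5) ∈ E(G2) ✓
  (1,5) → (φ(1),φ(5)) = (2,4) ∈ E(G2) ✓
  (1,7) → (φ(1),φ(7)) = (4,9) ∈ E(G2) ✓
  (2,4) → (φ(2),φ(4)) = (3,5) ∈ E(G2) ✓
  (2,5) → (φ(2),φ(5)) = (2,3) ∈ E(G2) ✓
  (2,8) → (φ(2),φ(8)) = (3,6) ∈ E(G2) ✓
  (3,4) → (φ(3),φ(4)) = (5,8) ∈ E(G2) ✓
  (3,5) → (φ(3),φ(5)) = (2,8) ∈ E(G2) ✓
  (3,7) → (φ(3),φ(7)) = (8,9) ∈ E(G2) ✓
  (3,8) → (φ(3),φ(8)) = (6,8) ∈ E(G2) ✓
  (3,9) → (φ(3),φ(9)) = (0,8) ∈ E(G2) ✓
  (4,7) → (φ(4),φ(7)) = (5,9) ∈ E(G2) ✓
  (4,8) → (φ(4),φ(8)) = (5,6) ∈ E(G2) ✓
  (4,9) → (φ(4),φ(9)) = (0,5) ∈ E(G2) ✓
  (5,7) → (φ(5),φ(7)) = (2,9) ∈ E(G2) ✓
  (5,8) → (φ(5),φ(8)) = (2,6) ∈ E(G2) ✓
  (6,8) → (φ(6),φ(8)) = (6,7) ∈ E(G2) ✓
  (8,9) → (φ(8),φ(9)) = (0,6) ∈ E(G2) ✓
All 24 edges of G1 map to edges of G2, and |E(G1)| = |E(G2)| = 24, so φ is a bijection on edges as well as vertices. Hence G1 ≅ G2.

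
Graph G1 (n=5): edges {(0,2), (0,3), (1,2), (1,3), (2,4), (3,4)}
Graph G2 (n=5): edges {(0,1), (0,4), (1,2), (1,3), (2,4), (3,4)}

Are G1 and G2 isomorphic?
Yes, isomorphic

The graphs are isomorphic.
One valid mapping φ: V(G1) → V(G2): 0→0, 1→2, 2→4, 3→1, 4→3

Verify φ preserves adjacency — for each edge of G1, its image is an edge of G2:
  (0,2) → (φ(0),φ(2)) = (0,4) ∈ E(G2) ✓
  (0,3) → (φ(0),φ(3)) = (0,1) ∈ E(G2) ✓
  (1,2) → (φ(1),φ(2)) = (2,4) ∈ E(G2) ✓
  (1,3) → (φ(1),φ(3)) = (1,2) ∈ E(G2) ✓
  (2,4) → (φ(2),φ(4)) = (3,4) ∈ E(G2) ✓
  (3,4) → (φ(3),φ(4)) = (1,3) ∈ E(G2) ✓
All 6 edges of G1 map to edges of G2, and |E(G1)| = |E(G2)| = 6, so φ is a bijection on edges as well as vertices. Hence G1 ≅ G2.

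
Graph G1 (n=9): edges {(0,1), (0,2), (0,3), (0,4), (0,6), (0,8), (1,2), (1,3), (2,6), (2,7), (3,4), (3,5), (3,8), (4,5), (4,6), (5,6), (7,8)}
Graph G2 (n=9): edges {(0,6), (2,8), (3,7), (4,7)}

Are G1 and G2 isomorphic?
No, not isomorphic

The graphs are NOT isomorphic.

Connected components of G1: 1 component(s) with vertex sets [[0, 1, 2, 3, 4, 5, 6, 7, 8]], sizes [9].
Connected components of G2: 5 component(s) with vertex sets [[1], [5], [0, 6], [2, 8], [3, 4, 7]], sizes [1, 1, 2, 2, 3].
The number of connected components (and the multiset of component sizes) is an isomorphism invariant — an isomorphism maps each component of G1 bijectively onto a component of G2. Since G1 has 1 component(s) and G2 has 5, they cannot be isomorphic.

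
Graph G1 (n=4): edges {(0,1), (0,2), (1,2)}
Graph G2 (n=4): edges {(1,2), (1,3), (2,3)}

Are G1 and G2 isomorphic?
Yes, isomorphic

The graphs are isomorphic.
One valid mapping φ: V(G1) → V(G2): 0→3, 1→1, 2→2, 3→0

Verify φ preserves adjacency — for each edge of G1, its image is an edge of G2:
  (0,1) → (φ(0),φ(1)) = (1,3) ∈ E(G2) ✓
  (0,2) → (φ(0),φ(2)) = (2,3) ∈ E(G2) ✓
  (1,2) → (φ(1),φ(2)) = (1,2) ∈ E(G2) ✓
All 3 edges of G1 map to edges of G2, and |E(G1)| = |E(G2)| = 3, so φ is a bijection on edges as well as vertices. Hence G1 ≅ G2.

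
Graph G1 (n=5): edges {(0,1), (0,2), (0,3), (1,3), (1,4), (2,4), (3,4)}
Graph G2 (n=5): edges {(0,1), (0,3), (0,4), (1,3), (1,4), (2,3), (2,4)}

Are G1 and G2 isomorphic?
Yes, isomorphic

The graphs are isomorphic.
One valid mapping φ: V(G1) → V(G2): 0→3, 1→1, 2→2, 3→0, 4→4

Verify φ preserves adjacency — for each edge of G1, its image is an edge of G2:
  (0,1) → (φ(0),φ(1)) = (1,3) ∈ E(G2) ✓
  (0,2) → (φ(0),φ(2)) = (2,3) ∈ E(G2) ✓
  (0,3) → (φ(0),φ(3)) = (0,3) ∈ E(G2) ✓
  (1,3) → (φ(1),φ(3)) = (0,1) ∈ E(G2) ✓
  (1,4) → (φ(1),φ(4)) = (1,4) ∈ E(G2) ✓
  (2,4) → (φ(2),φ(4)) = (2,4) ∈ E(G2) ✓
  (3,4) → (φ(3),φ(4)) = (0,4) ∈ E(G2) ✓
All 7 edges of G1 map to edges of G2, and |E(G1)| = |E(G2)| = 7, so φ is a bijection on edges as well as vertices. Hence G1 ≅ G2.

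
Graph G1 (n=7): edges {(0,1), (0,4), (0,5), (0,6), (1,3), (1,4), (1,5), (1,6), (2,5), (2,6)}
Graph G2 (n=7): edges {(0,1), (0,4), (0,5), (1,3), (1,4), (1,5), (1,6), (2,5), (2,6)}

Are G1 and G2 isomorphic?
No, not isomorphic

The graphs are NOT isomorphic.

Counting edges: G1 has 10 edge(s); G2 has 9 edge(s).
Edge count is an isomorphism invariant (a bijection on vertices induces a bijection on edges), so differing edge counts rule out isomorphism.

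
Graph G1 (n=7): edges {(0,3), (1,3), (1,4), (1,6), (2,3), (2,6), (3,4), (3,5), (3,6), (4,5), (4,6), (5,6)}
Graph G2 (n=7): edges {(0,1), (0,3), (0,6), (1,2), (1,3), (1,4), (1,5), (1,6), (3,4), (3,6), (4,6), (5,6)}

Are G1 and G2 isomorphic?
Yes, isomorphic

The graphs are isomorphic.
One valid mapping φ: V(G1) → V(G2): 0→2, 1→0, 2→5, 3→1, 4→3, 5→4, 6→6

Verify φ preserves adjacency — for each edge of G1, its image is an edge of G2:
  (0,3) → (φ(0),φ(3)) = (1,2) ∈ E(G2) ✓
  (1,3) → (φ(1),φ(3)) = (0,1) ∈ E(G2) ✓
  (1,4) → (φ(1),φ(4)) = (0,3) ∈ E(G2) ✓
  (1,6) → (φ(1),φ(6)) = (0,6) ∈ E(G2) ✓
  (2,3) → (φ(2),φ(3)) = (1,5) ∈ E(G2) ✓
  (2,6) → (φ(2),φ(6)) = (5,6) ∈ E(G2) ✓
  (3,4) → (φ(3),φ(4)) = (1,3) ∈ E(G2) ✓
  (3,5) → (φ(3),φ(5)) = (1,4) ∈ E(G2) ✓
  (3,6) → (φ(3),φ(6)) = (1,6) ∈ E(G2) ✓
  (4,5) → (φ(4),φ(5)) = (3,4) ∈ E(G2) ✓
  (4,6) → (φ(4),φ(6)) = (3,6) ∈ E(G2) ✓
  (5,6) → (φ(5),φ(6)) = (4,6) ∈ E(G2) ✓
All 12 edges of G1 map to edges of G2, and |E(G1)| = |E(G2)| = 12, so φ is a bijection on edges as well as vertices. Hence G1 ≅ G2.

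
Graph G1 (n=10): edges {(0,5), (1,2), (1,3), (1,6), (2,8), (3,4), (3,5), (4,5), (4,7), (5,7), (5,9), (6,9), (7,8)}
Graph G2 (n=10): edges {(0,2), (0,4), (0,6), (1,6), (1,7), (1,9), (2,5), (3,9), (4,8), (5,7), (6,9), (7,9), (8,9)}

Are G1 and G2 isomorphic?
Yes, isomorphic

The graphs are isomorphic.
One valid mapping φ: V(G1) → V(G2): 0→3, 1→0, 2→2, 3→6, 4→1, 5→9, 6→4, 7→7, 8→5, 9→8

Verify φ preserves adjacency — for each edge of G1, its image is an edge of G2:
  (0,5) → (φ(0),φ(5)) = (3,9) ∈ E(G2) ✓
  (1,2) → (φ(1),φ(2)) = (0,2) ∈ E(G2) ✓
  (1,3) → (φ(1),φ(3)) = (0,6) ∈ E(G2) ✓
  (1,6) → (φ(1),φ(6)) = (0,4) ∈ E(G2) ✓
  (2,8) → (φ(2),φ(8)) = (2,5) ∈ E(G2) ✓
  (3,4) → (φ(3),φ(4)) = (1,6) ∈ E(G2) ✓
  (3,5) → (φ(3),φ(5)) = (6,9) ∈ E(G2) ✓
  (4,5) → (φ(4),φ(5)) = (1,9) ∈ E(G2) ✓
  (4,7) → (φ(4),φ(7)) = (1,7) ∈ E(G2) ✓
  (5,7) → (φ(5),φ(7)) = (7,9) ∈ E(G2) ✓
  (5,9) → (φ(5),φ(9)) = (8,9) ∈ E(G2) ✓
  (6,9) → (φ(6),φ(9)) = (4,8) ∈ E(G2) ✓
  (7,8) → (φ(7),φ(8)) = (5,7) ∈ E(G2) ✓
All 13 edges of G1 map to edges of G2, and |E(G1)| = |E(G2)| = 13, so φ is a bijection on edges as well as vertices. Hence G1 ≅ G2.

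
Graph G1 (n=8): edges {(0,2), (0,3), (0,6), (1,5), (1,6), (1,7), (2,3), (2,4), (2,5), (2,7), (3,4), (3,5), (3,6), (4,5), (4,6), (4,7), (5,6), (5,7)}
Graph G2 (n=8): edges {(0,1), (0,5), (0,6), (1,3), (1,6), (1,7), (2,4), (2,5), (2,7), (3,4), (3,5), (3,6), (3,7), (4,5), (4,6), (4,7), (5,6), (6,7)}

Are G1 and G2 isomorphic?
Yes, isomorphic

The graphs are isomorphic.
One valid mapping φ: V(G1) → V(G2): 0→2, 1→0, 2→7, 3→4, 4→3, 5→6, 6→5, 7→1

Verify φ preserves adjacency — for each edge of G1, its image is an edge of G2:
  (0,2) → (φ(0),φ(2)) = (2,7) ∈ E(G2) ✓
  (0,3) → (φ(0),φ(3)) = (2,4) ∈ E(G2) ✓
  (0,6) → (φ(0),φ(6)) = (2,5) ∈ E(G2) ✓
  (1,5) → (φ(1),φ(5)) = (0,6) ∈ E(G2) ✓
  (1,6) → (φ(1),φ(6)) = (0,5) ∈ E(G2) ✓
  (1,7) → (φ(1),φ(7)) = (0,1) ∈ E(G2) ✓
  (2,3) → (φ(2),φ(3)) = (4,7) ∈ E(G2) ✓
  (2,4) → (φ(2),φ(4)) = (3,7) ∈ E(G2) ✓
  (2,5) → (φ(2),φ(5)) = (6,7) ∈ E(G2) ✓
  (2,7) → (φ(2),φ(7)) = (1,7) ∈ E(G2) ✓
  (3,4) → (φ(3),φ(4)) = (3,4) ∈ E(G2) ✓
  (3,5) → (φ(3),φ(5)) = (4,6) ∈ E(G2) ✓
  (3,6) → (φ(3),φ(6)) = (4,5) ∈ E(G2) ✓
  (4,5) → (φ(4),φ(5)) = (3,6) ∈ E(G2) ✓
  (4,6) → (φ(4),φ(6)) = (3,5) ∈ E(G2) ✓
  (4,7) → (φ(4),φ(7)) = (1,3) ∈ E(G2) ✓
  (5,6) → (φ(5),φ(6)) = (5,6) ∈ E(G2) ✓
  (5,7) → (φ(5),φ(7)) = (1,6) ∈ E(G2) ✓
All 18 edges of G1 map to edges of G2, and |E(G1)| = |E(G2)| = 18, so φ is a bijection on edges as well as vertices. Hence G1 ≅ G2.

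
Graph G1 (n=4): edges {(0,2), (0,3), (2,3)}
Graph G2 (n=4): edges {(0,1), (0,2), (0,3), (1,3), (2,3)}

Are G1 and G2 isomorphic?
No, not isomorphic

The graphs are NOT isomorphic.

Counting edges: G1 has 3 edge(s); G2 has 5 edge(s).
Edge count is an isomorphism invariant (a bijection on vertices induces a bijection on edges), so differing edge counts rule out isomorphism.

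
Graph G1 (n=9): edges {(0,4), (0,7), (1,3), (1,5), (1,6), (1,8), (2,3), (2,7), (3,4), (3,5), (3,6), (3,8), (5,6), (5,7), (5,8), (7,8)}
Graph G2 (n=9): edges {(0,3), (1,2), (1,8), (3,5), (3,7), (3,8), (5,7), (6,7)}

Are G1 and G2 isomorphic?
No, not isomorphic

The graphs are NOT isomorphic.

Counting triangles (3-cliques): G1 has 8, G2 has 1.
Triangle count is an isomorphism invariant, so differing triangle counts rule out isomorphism.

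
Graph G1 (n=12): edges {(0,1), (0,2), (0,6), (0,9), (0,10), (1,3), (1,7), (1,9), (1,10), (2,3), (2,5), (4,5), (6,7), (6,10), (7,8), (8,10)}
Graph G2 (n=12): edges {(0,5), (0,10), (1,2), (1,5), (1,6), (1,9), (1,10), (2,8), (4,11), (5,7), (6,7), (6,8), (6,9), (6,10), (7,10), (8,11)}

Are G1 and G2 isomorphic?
Yes, isomorphic

The graphs are isomorphic.
One valid mapping φ: V(G1) → V(G2): 0→6, 1→1, 2→8, 3→2, 4→4, 5→11, 6→7, 7→5, 8→0, 9→9, 10→10, 11→3

Verify φ preserves adjacency — for each edge of G1, its image is an edge of G2:
  (0,1) → (φ(0),φ(1)) = (1,6) ∈ E(G2) ✓
  (0,2) → (φ(0),φ(2)) = (6,8) ∈ E(G2) ✓
  (0,6) → (φ(0),φ(6)) = (6,7) ∈ E(G2) ✓
  (0,9) → (φ(0),φ(9)) = (6,9) ∈ E(G2) ✓
  (0,10) → (φ(0),φ(10)) = (6,10) ∈ E(G2) ✓
  (1,3) → (φ(1),φ(3)) = (1,2) ∈ E(G2) ✓
  (1,7) → (φ(1),φ(7)) = (1,5) ∈ E(G2) ✓
  (1,9) → (φ(1),φ(9)) = (1,9) ∈ E(G2) ✓
  (1,10) → (φ(1),φ(10)) = (1,10) ∈ E(G2) ✓
  (2,3) → (φ(2),φ(3)) = (2,8) ∈ E(G2) ✓
  (2,5) → (φ(2),φ(5)) = (8,11) ∈ E(G2) ✓
  (4,5) → (φ(4),φ(5)) = (4,11) ∈ E(G2) ✓
  (6,7) → (φ(6),φ(7)) = (5,7) ∈ E(G2) ✓
  (6,10) → (φ(6),φ(10)) = (7,10) ∈ E(G2) ✓
  (7,8) → (φ(7),φ(8)) = (0,5) ∈ E(G2) ✓
  (8,10) → (φ(8),φ(10)) = (0,10) ∈ E(G2) ✓
All 16 edges of G1 map to edges of G2, and |E(G1)| = |E(G2)| = 16, so φ is a bijection on edges as well as vertices. Hence G1 ≅ G2.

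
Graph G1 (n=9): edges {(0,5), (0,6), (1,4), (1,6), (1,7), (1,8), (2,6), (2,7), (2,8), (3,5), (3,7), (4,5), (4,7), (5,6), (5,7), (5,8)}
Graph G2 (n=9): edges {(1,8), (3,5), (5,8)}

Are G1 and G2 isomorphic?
No, not isomorphic

The graphs are NOT isomorphic.

Connected components of G1: 1 component(s) with vertex sets [[0, 1, 2, 3, 4, 5, 6, 7, 8]], sizes [9].
Connected components of G2: 6 component(s) with vertex sets [[0], [2], [4], [6], [7], [1, 3, 5, 8]], sizes [1, 1, 1, 1, 1, 4].
The number of connected components (and the multiset of component sizes) is an isomorphism invariant — an isomorphism maps each component of G1 bijectively onto a component of G2. Since G1 has 1 component(s) and G2 has 6, they cannot be isomorphic.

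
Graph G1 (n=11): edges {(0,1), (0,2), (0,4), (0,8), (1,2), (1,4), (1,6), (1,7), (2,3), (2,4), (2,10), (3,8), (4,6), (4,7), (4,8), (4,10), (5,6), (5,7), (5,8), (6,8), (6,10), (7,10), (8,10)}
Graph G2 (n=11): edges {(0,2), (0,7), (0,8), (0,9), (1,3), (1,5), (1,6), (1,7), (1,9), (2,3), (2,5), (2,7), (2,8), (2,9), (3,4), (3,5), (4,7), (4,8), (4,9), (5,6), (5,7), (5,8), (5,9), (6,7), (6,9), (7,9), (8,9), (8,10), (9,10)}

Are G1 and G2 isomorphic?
No, not isomorphic

The graphs are NOT isomorphic.

Counting triangles (3-cliques): G1 has 14, G2 has 26.
Triangle count is an isomorphism invariant, so differing triangle counts rule out isomorphism.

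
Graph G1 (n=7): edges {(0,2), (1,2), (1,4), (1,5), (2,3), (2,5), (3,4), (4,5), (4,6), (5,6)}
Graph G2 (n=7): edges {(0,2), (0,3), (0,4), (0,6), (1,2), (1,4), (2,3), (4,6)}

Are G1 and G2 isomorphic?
No, not isomorphic

The graphs are NOT isomorphic.

Connected components of G1: 1 component(s) with vertex sets [[0, 1, 2, 3, 4, 5, 6]], sizes [7].
Connected components of G2: 2 component(s) with vertex sets [[5], [0, 1, 2, 3, 4, 6]], sizes [1, 6].
The number of connected components (and the multiset of component sizes) is an isomorphism invariant — an isomorphism maps each component of G1 bijectively onto a component of G2. Since G1 has 1 component(s) and G2 has 2, they cannot be isomorphic.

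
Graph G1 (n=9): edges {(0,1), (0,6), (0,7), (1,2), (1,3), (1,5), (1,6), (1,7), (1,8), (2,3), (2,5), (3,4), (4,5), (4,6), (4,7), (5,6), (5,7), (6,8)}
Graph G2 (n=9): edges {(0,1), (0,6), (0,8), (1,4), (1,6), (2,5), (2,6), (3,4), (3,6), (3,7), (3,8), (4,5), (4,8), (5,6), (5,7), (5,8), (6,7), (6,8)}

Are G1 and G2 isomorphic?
Yes, isomorphic

The graphs are isomorphic.
One valid mapping φ: V(G1) → V(G2): 0→7, 1→6, 2→0, 3→1, 4→4, 5→8, 6→5, 7→3, 8→2

Verify φ preserves adjacency — for each edge of G1, its image is an edge of G2:
  (0,1) → (φ(0),φ(1)) = (6,7) ∈ E(G2) ✓
  (0,6) → (φ(0),φ(6)) = (5,7) ∈ E(G2) ✓
  (0,7) → (φ(0),φ(7)) = (3,7) ∈ E(G2) ✓
  (1,2) → (φ(1),φ(2)) = (0,6) ∈ E(G2) ✓
  (1,3) → (φ(1),φ(3)) = (1,6) ∈ E(G2) ✓
  (1,5) → (φ(1),φ(5)) = (6,8) ∈ E(G2) ✓
  (1,6) → (φ(1),φ(6)) = (5,6) ∈ E(G2) ✓
  (1,7) → (φ(1),φ(7)) = (3,6) ∈ E(G2) ✓
  (1,8) → (φ(1),φ(8)) = (2,6) ∈ E(G2) ✓
  (2,3) → (φ(2),φ(3)) = (0,1) ∈ E(G2) ✓
  (2,5) → (φ(2),φ(5)) = (0,8) ∈ E(G2) ✓
  (3,4) → (φ(3),φ(4)) = (1,4) ∈ E(G2) ✓
  (4,5) → (φ(4),φ(5)) = (4,8) ∈ E(G2) ✓
  (4,6) → (φ(4),φ(6)) = (4,5) ∈ E(G2) ✓
  (4,7) → (φ(4),φ(7)) = (3,4) ∈ E(G2) ✓
  (5,6) → (φ(5),φ(6)) = (5,8) ∈ E(G2) ✓
  (5,7) → (φ(5),φ(7)) = (3,8) ∈ E(G2) ✓
  (6,8) → (φ(6),φ(8)) = (2,5) ∈ E(G2) ✓
All 18 edges of G1 map to edges of G2, and |E(G1)| = |E(G2)| = 18, so φ is a bijection on edges as well as vertices. Hence G1 ≅ G2.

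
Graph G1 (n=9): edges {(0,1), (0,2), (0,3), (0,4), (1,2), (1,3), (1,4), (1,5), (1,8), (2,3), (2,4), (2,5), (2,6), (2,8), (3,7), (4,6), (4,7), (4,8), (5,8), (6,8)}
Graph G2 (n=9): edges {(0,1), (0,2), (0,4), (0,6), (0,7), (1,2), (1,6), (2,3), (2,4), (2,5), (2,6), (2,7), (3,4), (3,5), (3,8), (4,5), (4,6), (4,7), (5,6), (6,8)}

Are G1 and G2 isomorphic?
Yes, isomorphic

The graphs are isomorphic.
One valid mapping φ: V(G1) → V(G2): 0→5, 1→4, 2→2, 3→3, 4→6, 5→7, 6→1, 7→8, 8→0

Verify φ preserves adjacency — for each edge of G1, its image is an edge of G2:
  (0,1) → (φ(0),φ(1)) = (4,5) ∈ E(G2) ✓
  (0,2) → (φ(0),φ(2)) = (2,5) ∈ E(G2) ✓
  (0,3) → (φ(0),φ(3)) = (3,5) ∈ E(G2) ✓
  (0,4) → (φ(0),φ(4)) = (5,6) ∈ E(G2) ✓
  (1,2) → (φ(1),φ(2)) = (2,4) ∈ E(G2) ✓
  (1,3) → (φ(1),φ(3)) = (3,4) ∈ E(G2) ✓
  (1,4) → (φ(1),φ(4)) = (4,6) ∈ E(G2) ✓
  (1,5) → (φ(1),φ(5)) = (4,7) ∈ E(G2) ✓
  (1,8) → (φ(1),φ(8)) = (0,4) ∈ E(G2) ✓
  (2,3) → (φ(2),φ(3)) = (2,3) ∈ E(G2) ✓
  (2,4) → (φ(2),φ(4)) = (2,6) ∈ E(G2) ✓
  (2,5) → (φ(2),φ(5)) = (2,7) ∈ E(G2) ✓
  (2,6) → (φ(2),φ(6)) = (1,2) ∈ E(G2) ✓
  (2,8) → (φ(2),φ(8)) = (0,2) ∈ E(G2) ✓
  (3,7) → (φ(3),φ(7)) = (3,8) ∈ E(G2) ✓
  (4,6) → (φ(4),φ(6)) = (1,6) ∈ E(G2) ✓
  (4,7) → (φ(4),φ(7)) = (6,8) ∈ E(G2) ✓
  (4,8) → (φ(4),φ(8)) = (0,6) ∈ E(G2) ✓
  (5,8) → (φ(5),φ(8)) = (0,7) ∈ E(G2) ✓
  (6,8) → (φ(6),φ(8)) = (0,1) ∈ E(G2) ✓
All 20 edges of G1 map to edges of G2, and |E(G1)| = |E(G2)| = 20, so φ is a bijection on edges as well as vertices. Hence G1 ≅ G2.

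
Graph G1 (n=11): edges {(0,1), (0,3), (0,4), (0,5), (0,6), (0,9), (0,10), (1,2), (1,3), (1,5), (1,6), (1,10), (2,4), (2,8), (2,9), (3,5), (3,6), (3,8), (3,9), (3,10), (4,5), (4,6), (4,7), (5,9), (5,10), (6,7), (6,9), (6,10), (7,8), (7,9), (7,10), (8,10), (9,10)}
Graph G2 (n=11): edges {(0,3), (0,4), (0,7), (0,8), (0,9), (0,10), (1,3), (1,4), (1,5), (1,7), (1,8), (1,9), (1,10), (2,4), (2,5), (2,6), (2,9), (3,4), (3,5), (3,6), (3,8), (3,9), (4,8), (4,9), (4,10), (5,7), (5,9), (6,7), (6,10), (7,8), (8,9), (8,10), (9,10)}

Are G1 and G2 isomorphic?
Yes, isomorphic

The graphs are isomorphic.
One valid mapping φ: V(G1) → V(G2): 0→8, 1→10, 2→6, 3→4, 4→7, 5→0, 6→1, 7→5, 8→2, 9→3, 10→9

Verify φ preserves adjacency — for each edge of G1, its image is an edge of G2:
  (0,1) → (φ(0),φ(1)) = (8,10) ∈ E(G2) ✓
  (0,3) → (φ(0),φ(3)) = (4,8) ∈ E(G2) ✓
  (0,4) → (φ(0),φ(4)) = (7,8) ∈ E(G2) ✓
  (0,5) → (φ(0),φ(5)) = (0,8) ∈ E(G2) ✓
  (0,6) → (φ(0),φ(6)) = (1,8) ∈ E(G2) ✓
  (0,9) → (φ(0),φ(9)) = (3,8) ∈ E(G2) ✓
  (0,10) → (φ(0),φ(10)) = (8,9) ∈ E(G2) ✓
  (1,2) → (φ(1),φ(2)) = (6,10) ∈ E(G2) ✓
  (1,3) → (φ(1),φ(3)) = (4,10) ∈ E(G2) ✓
  (1,5) → (φ(1),φ(5)) = (0,10) ∈ E(G2) ✓
  (1,6) → (φ(1),φ(6)) = (1,10) ∈ E(G2) ✓
  (1,10) → (φ(1),φ(10)) = (9,10) ∈ E(G2) ✓
  (2,4) → (φ(2),φ(4)) = (6,7) ∈ E(G2) ✓
  (2,8) → (φ(2),φ(8)) = (2,6) ∈ E(G2) ✓
  (2,9) → (φ(2),φ(9)) = (3,6) ∈ E(G2) ✓
  (3,5) → (φ(3),φ(5)) = (0,4) ∈ E(G2) ✓
  (3,6) → (φ(3),φ(6)) = (1,4) ∈ E(G2) ✓
  (3,8) → (φ(3),φ(8)) = (2,4) ∈ E(G2) ✓
  (3,9) → (φ(3),φ(9)) = (3,4) ∈ E(G2) ✓
  (3,10) → (φ(3),φ(10)) = (4,9) ∈ E(G2) ✓
  (4,5) → (φ(4),φ(5)) = (0,7) ∈ E(G2) ✓
  (4,6) → (φ(4),φ(6)) = (1,7) ∈ E(G2) ✓
  (4,7) → (φ(4),φ(7)) = (5,7) ∈ E(G2) ✓
  (5,9) → (φ(5),φ(9)) = (0,3) ∈ E(G2) ✓
  (5,10) → (φ(5),φ(10)) = (0,9) ∈ E(G2) ✓
  (6,7) → (φ(6),φ(7)) = (1,5) ∈ E(G2) ✓
  (6,9) → (φ(6),φ(9)) = (1,3) ∈ E(G2) ✓
  (6,10) → (φ(6),φ(10)) = (1,9) ∈ E(G2) ✓
  (7,8) → (φ(7),φ(8)) = (2,5) ∈ E(G2) ✓
  (7,9) → (φ(7),φ(9)) = (3,5) ∈ E(G2) ✓
  (7,10) → (φ(7),φ(10)) = (5,9) ∈ E(G2) ✓
  (8,10) → (φ(8),φ(10)) = (2,9) ∈ E(G2) ✓
  (9,10) → (φ(9),φ(10)) = (3,9) ∈ E(G2) ✓
All 33 edges of G1 map to edges of G2, and |E(G1)| = |E(G2)| = 33, so φ is a bijection on edges as well as vertices. Hence G1 ≅ G2.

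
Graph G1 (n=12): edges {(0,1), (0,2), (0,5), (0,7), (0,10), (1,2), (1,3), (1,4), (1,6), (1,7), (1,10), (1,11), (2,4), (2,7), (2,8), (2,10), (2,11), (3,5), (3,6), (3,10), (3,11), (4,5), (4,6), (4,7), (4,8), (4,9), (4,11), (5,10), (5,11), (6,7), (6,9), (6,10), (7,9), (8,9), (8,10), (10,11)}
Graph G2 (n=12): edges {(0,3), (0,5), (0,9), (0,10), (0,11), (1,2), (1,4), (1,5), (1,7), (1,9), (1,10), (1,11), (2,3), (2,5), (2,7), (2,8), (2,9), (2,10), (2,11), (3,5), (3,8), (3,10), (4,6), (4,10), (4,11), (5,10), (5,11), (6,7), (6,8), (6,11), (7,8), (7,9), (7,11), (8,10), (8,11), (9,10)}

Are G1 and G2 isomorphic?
Yes, isomorphic

The graphs are isomorphic.
One valid mapping φ: V(G1) → V(G2): 0→9, 1→2, 2→1, 3→3, 4→11, 5→0, 6→8, 7→7, 8→4, 9→6, 10→10, 11→5

Verify φ preserves adjacency — for each edge of G1, its image is an edge of G2:
  (0,1) → (φ(0),φ(1)) = (2,9) ∈ E(G2) ✓
  (0,2) → (φ(0),φ(2)) = (1,9) ∈ E(G2) ✓
  (0,5) → (φ(0),φ(5)) = (0,9) ∈ E(G2) ✓
  (0,7) → (φ(0),φ(7)) = (7,9) ∈ E(G2) ✓
  (0,10) → (φ(0),φ(10)) = (9,10) ∈ E(G2) ✓
  (1,2) → (φ(1),φ(2)) = (1,2) ∈ E(G2) ✓
  (1,3) → (φ(1),φ(3)) = (2,3) ∈ E(G2) ✓
  (1,4) → (φ(1),φ(4)) = (2,11) ∈ E(G2) ✓
  (1,6) → (φ(1),φ(6)) = (2,8) ∈ E(G2) ✓
  (1,7) → (φ(1),φ(7)) = (2,7) ∈ E(G2) ✓
  (1,10) → (φ(1),φ(10)) = (2,10) ∈ E(G2) ✓
  (1,11) → (φ(1),φ(11)) = (2,5) ∈ E(G2) ✓
  (2,4) → (φ(2),φ(4)) = (1,11) ∈ E(G2) ✓
  (2,7) → (φ(2),φ(7)) = (1,7) ∈ E(G2) ✓
  (2,8) → (φ(2),φ(8)) = (1,4) ∈ E(G2) ✓
  (2,10) → (φ(2),φ(10)) = (1,10) ∈ E(G2) ✓
  (2,11) → (φ(2),φ(11)) = (1,5) ∈ E(G2) ✓
  (3,5) → (φ(3),φ(5)) = (0,3) ∈ E(G2) ✓
  (3,6) → (φ(3),φ(6)) = (3,8) ∈ E(G2) ✓
  (3,10) → (φ(3),φ(10)) = (3,10) ∈ E(G2) ✓
  (3,11) → (φ(3),φ(11)) = (3,5) ∈ E(G2) ✓
  (4,5) → (φ(4),φ(5)) = (0,11) ∈ E(G2) ✓
  (4,6) → (φ(4),φ(6)) = (8,11) ∈ E(G2) ✓
  (4,7) → (φ(4),φ(7)) = (7,11) ∈ E(G2) ✓
  (4,8) → (φ(4),φ(8)) = (4,11) ∈ E(G2) ✓
  (4,9) → (φ(4),φ(9)) = (6,11) ∈ E(G2) ✓
  (4,11) → (φ(4),φ(11)) = (5,11) ∈ E(G2) ✓
  (5,10) → (φ(5),φ(10)) = (0,10) ∈ E(G2) ✓
  (5,11) → (φ(5),φ(11)) = (0,5) ∈ E(G2) ✓
  (6,7) → (φ(6),φ(7)) = (7,8) ∈ E(G2) ✓
  (6,9) → (φ(6),φ(9)) = (6,8) ∈ E(G2) ✓
  (6,10) → (φ(6),φ(10)) = (8,10) ∈ E(G2) ✓
  (7,9) → (φ(7),φ(9)) = (6,7) ∈ E(G2) ✓
  (8,9) → (φ(8),φ(9)) = (4,6) ∈ E(G2) ✓
  (8,10) → (φ(8),φ(10)) = (4,10) ∈ E(G2) ✓
  (10,11) → (φ(10),φ(11)) = (5,10) ∈ E(G2) ✓
All 36 edges of G1 map to edges of G2, and |E(G1)| = |E(G2)| = 36, so φ is a bijection on edges as well as vertices. Hence G1 ≅ G2.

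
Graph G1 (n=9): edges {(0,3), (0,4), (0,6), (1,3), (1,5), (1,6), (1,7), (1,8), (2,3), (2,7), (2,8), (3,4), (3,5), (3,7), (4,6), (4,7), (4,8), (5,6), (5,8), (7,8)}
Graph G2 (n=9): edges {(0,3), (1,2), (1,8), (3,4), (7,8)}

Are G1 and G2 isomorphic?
No, not isomorphic

The graphs are NOT isomorphic.

Connected components of G1: 1 component(s) with vertex sets [[0, 1, 2, 3, 4, 5, 6, 7, 8]], sizes [9].
Connected components of G2: 4 component(s) with vertex sets [[5], [6], [0, 3, 4], [1, 2, 7, 8]], sizes [1, 1, 3, 4].
The number of connected components (and the multiset of component sizes) is an isomorphism invariant — an isomorphism maps each component of G1 bijectively onto a component of G2. Since G1 has 1 component(s) and G2 has 4, they cannot be isomorphic.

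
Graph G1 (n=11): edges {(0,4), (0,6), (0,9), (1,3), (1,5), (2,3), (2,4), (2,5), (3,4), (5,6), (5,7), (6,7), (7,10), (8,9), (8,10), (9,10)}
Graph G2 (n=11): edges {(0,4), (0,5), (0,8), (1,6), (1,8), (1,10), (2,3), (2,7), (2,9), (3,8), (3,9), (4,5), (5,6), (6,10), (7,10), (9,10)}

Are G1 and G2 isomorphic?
Yes, isomorphic

The graphs are isomorphic.
One valid mapping φ: V(G1) → V(G2): 0→8, 1→7, 2→9, 3→2, 4→3, 5→10, 6→1, 7→6, 8→4, 9→0, 10→5

Verify φ preserves adjacency — for each edge of G1, its image is an edge of G2:
  (0,4) → (φ(0),φ(4)) = (3,8) ∈ E(G2) ✓
  (0,6) → (φ(0),φ(6)) = (1,8) ∈ E(G2) ✓
  (0,9) → (φ(0),φ(9)) = (0,8) ∈ E(G2) ✓
  (1,3) → (φ(1),φ(3)) = (2,7) ∈ E(G2) ✓
  (1,5) → (φ(1),φ(5)) = (7,10) ∈ E(G2) ✓
  (2,3) → (φ(2),φ(3)) = (2,9) ∈ E(G2) ✓
  (2,4) → (φ(2),φ(4)) = (3,9) ∈ E(G2) ✓
  (2,5) → (φ(2),φ(5)) = (9,10) ∈ E(G2) ✓
  (3,4) → (φ(3),φ(4)) = (2,3) ∈ E(G2) ✓
  (5,6) → (φ(5),φ(6)) = (1,10) ∈ E(G2) ✓
  (5,7) → (φ(5),φ(7)) = (6,10) ∈ E(G2) ✓
  (6,7) → (φ(6),φ(7)) = (1,6) ∈ E(G2) ✓
  (7,10) → (φ(7),φ(10)) = (5,6) ∈ E(G2) ✓
  (8,9) → (φ(8),φ(9)) = (0,4) ∈ E(G2) ✓
  (8,10) → (φ(8),φ(10)) = (4,5) ∈ E(G2) ✓
  (9,10) → (φ(9),φ(10)) = (0,5) ∈ E(G2) ✓
All 16 edges of G1 map to edges of G2, and |E(G1)| = |E(G2)| = 16, so φ is a bijection on edges as well as vertices. Hence G1 ≅ G2.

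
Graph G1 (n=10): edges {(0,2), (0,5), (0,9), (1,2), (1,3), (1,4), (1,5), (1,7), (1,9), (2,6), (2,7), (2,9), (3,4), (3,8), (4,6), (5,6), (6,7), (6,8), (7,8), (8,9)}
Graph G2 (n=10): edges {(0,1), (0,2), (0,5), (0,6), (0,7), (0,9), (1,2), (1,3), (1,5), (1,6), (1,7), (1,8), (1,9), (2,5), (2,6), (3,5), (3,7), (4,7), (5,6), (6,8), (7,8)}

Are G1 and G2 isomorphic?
No, not isomorphic

The graphs are NOT isomorphic.

Degrees in G1: deg(0)=3, deg(1)=6, deg(2)=5, deg(3)=3, deg(4)=3, deg(5)=3, deg(6)=5, deg(7)=4, deg(8)=4, deg(9)=4.
Sorted degree sequence of G1: [6, 5, 5, 4, 4, 4, 3, 3, 3, 3].
Degrees in G2: deg(0)=6, deg(1)=8, deg(2)=4, deg(3)=3, deg(4)=1, deg(5)=5, deg(6)=5, deg(7)=5, deg(8)=3, deg(9)=2.
Sorted degree sequence of G2: [8, 6, 5, 5, 5, 4, 3, 3, 2, 1].
The (sorted) degree sequence is an isomorphism invariant, so since G1 and G2 have different degree sequences they cannot be isomorphic.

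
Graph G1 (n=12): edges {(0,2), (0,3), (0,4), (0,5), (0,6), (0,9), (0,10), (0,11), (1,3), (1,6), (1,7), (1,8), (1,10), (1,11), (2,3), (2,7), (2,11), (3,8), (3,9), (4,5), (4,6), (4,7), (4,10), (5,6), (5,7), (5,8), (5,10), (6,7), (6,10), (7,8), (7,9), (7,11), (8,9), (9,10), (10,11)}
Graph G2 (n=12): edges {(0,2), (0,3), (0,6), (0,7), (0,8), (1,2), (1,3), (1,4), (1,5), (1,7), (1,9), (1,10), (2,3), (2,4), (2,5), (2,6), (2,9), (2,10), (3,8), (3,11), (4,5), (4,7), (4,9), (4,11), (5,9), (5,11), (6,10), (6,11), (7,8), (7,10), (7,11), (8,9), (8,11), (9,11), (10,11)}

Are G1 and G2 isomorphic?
Yes, isomorphic

The graphs are isomorphic.
One valid mapping φ: V(G1) → V(G2): 0→2, 1→7, 2→6, 3→0, 4→5, 5→9, 6→4, 7→11, 8→8, 9→3, 10→1, 11→10

Verify φ preserves adjacency — for each edge of G1, its image is an edge of G2:
  (0,2) → (φ(0),φ(2)) = (2,6) ∈ E(G2) ✓
  (0,3) → (φ(0),φ(3)) = (0,2) ∈ E(G2) ✓
  (0,4) → (φ(0),φ(4)) = (2,5) ∈ E(G2) ✓
  (0,5) → (φ(0),φ(5)) = (2,9) ∈ E(G2) ✓
  (0,6) → (φ(0),φ(6)) = (2,4) ∈ E(G2) ✓
  (0,9) → (φ(0),φ(9)) = (2,3) ∈ E(G2) ✓
  (0,10) → (φ(0),φ(10)) = (1,2) ∈ E(G2) ✓
  (0,11) → (φ(0),φ(11)) = (2,10) ∈ E(G2) ✓
  (1,3) → (φ(1),φ(3)) = (0,7) ∈ E(G2) ✓
  (1,6) → (φ(1),φ(6)) = (4,7) ∈ E(G2) ✓
  (1,7) → (φ(1),φ(7)) = (7,11) ∈ E(G2) ✓
  (1,8) → (φ(1),φ(8)) = (7,8) ∈ E(G2) ✓
  (1,10) → (φ(1),φ(10)) = (1,7) ∈ E(G2) ✓
  (1,11) → (φ(1),φ(11)) = (7,10) ∈ E(G2) ✓
  (2,3) → (φ(2),φ(3)) = (0,6) ∈ E(G2) ✓
  (2,7) → (φ(2),φ(7)) = (6,11) ∈ E(G2) ✓
  (2,11) → (φ(2),φ(11)) = (6,10) ∈ E(G2) ✓
  (3,8) → (φ(3),φ(8)) = (0,8) ∈ E(G2) ✓
  (3,9) → (φ(3),φ(9)) = (0,3) ∈ E(G2) ✓
  (4,5) → (φ(4),φ(5)) = (5,9) ∈ E(G2) ✓
  (4,6) → (φ(4),φ(6)) = (4,5) ∈ E(G2) ✓
  (4,7) → (φ(4),φ(7)) = (5,11) ∈ E(G2) ✓
  (4,10) → (φ(4),φ(10)) = (1,5) ∈ E(G2) ✓
  (5,6) → (φ(5),φ(6)) = (4,9) ∈ E(G2) ✓
  (5,7) → (φ(5),φ(7)) = (9,11) ∈ E(G2) ✓
  (5,8) → (φ(5),φ(8)) = (8,9) ∈ E(G2) ✓
  (5,10) → (φ(5),φ(10)) = (1,9) ∈ E(G2) ✓
  (6,7) → (φ(6),φ(7)) = (4,11) ∈ E(G2) ✓
  (6,10) → (φ(6),φ(10)) = (1,4) ∈ E(G2) ✓
  (7,8) → (φ(7),φ(8)) = (8,11) ∈ E(G2) ✓
  (7,9) → (φ(7),φ(9)) = (3,11) ∈ E(G2) ✓
  (7,11) → (φ(7),φ(11)) = (10,11) ∈ E(G2) ✓
  (8,9) → (φ(8),φ(9)) = (3,8) ∈ E(G2) ✓
  (9,10) → (φ(9),φ(10)) = (1,3) ∈ E(G2) ✓
  (10,11) → (φ(10),φ(11)) = (1,10) ∈ E(G2) ✓
All 35 edges of G1 map to edges of G2, and |E(G1)| = |E(G2)| = 35, so φ is a bijection on edges as well as vertices. Hence G1 ≅ G2.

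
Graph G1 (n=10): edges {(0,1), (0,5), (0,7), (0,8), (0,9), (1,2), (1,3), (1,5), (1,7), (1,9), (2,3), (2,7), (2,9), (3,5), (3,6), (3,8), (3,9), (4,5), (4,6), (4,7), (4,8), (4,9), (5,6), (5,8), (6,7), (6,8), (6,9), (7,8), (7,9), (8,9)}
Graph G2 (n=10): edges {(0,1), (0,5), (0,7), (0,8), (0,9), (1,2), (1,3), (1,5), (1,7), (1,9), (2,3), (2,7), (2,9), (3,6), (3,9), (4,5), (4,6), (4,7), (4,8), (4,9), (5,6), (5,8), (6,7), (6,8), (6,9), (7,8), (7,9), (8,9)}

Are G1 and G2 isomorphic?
No, not isomorphic

The graphs are NOT isomorphic.

Counting edges: G1 has 30 edge(s); G2 has 28 edge(s).
Edge count is an isomorphism invariant (a bijection on vertices induces a bijection on edges), so differing edge counts rule out isomorphism.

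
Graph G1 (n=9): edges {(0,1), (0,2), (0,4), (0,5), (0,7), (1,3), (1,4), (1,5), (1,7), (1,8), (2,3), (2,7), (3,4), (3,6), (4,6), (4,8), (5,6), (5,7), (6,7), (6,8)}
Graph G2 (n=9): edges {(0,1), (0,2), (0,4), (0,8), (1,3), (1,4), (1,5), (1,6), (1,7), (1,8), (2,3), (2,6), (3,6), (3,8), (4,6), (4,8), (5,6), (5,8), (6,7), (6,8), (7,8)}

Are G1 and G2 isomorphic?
No, not isomorphic

The graphs are NOT isomorphic.

Degrees in G1: deg(0)=5, deg(1)=6, deg(2)=3, deg(3)=4, deg(4)=5, deg(5)=4, deg(6)=5, deg(7)=5, deg(8)=3.
Sorted degree sequence of G1: [6, 5, 5, 5, 5, 4, 4, 3, 3].
Degrees in G2: deg(0)=4, deg(1)=7, deg(2)=3, deg(3)=4, deg(4)=4, deg(5)=3, deg(6)=7, deg(7)=3, deg(8)=7.
Sorted degree sequence of G2: [7, 7, 7, 4, 4, 4, 3, 3, 3].
The (sorted) degree sequence is an isomorphism invariant, so since G1 and G2 have different degree sequences they cannot be isomorphic.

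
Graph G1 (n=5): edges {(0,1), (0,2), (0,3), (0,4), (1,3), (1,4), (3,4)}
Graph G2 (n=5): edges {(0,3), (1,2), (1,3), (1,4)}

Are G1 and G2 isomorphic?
No, not isomorphic

The graphs are NOT isomorphic.

Degrees in G1: deg(0)=4, deg(1)=3, deg(2)=1, deg(3)=3, deg(4)=3.
Sorted degree sequence of G1: [4, 3, 3, 3, 1].
Degrees in G2: deg(0)=1, deg(1)=3, deg(2)=1, deg(3)=2, deg(4)=1.
Sorted degree sequence of G2: [3, 2, 1, 1, 1].
The (sorted) degree sequence is an isomorphism invariant, so since G1 and G2 have different degree sequences they cannot be isomorphic.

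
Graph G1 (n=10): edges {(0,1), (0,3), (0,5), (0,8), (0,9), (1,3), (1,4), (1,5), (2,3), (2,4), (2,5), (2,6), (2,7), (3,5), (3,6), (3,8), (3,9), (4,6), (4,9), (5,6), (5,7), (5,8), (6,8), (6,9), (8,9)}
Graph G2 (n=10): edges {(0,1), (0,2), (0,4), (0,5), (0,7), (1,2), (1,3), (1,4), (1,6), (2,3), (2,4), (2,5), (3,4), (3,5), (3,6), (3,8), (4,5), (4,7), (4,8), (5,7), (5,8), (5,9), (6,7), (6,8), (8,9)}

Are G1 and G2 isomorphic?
Yes, isomorphic

The graphs are isomorphic.
One valid mapping φ: V(G1) → V(G2): 0→0, 1→7, 2→8, 3→4, 4→6, 5→5, 6→3, 7→9, 8→2, 9→1

Verify φ preserves adjacency — for each edge of G1, its image is an edge of G2:
  (0,1) → (φ(0),φ(1)) = (0,7) ∈ E(G2) ✓
  (0,3) → (φ(0),φ(3)) = (0,4) ∈ E(G2) ✓
  (0,5) → (φ(0),φ(5)) = (0,5) ∈ E(G2) ✓
  (0,8) → (φ(0),φ(8)) = (0,2) ∈ E(G2) ✓
  (0,9) → (φ(0),φ(9)) = (0,1) ∈ E(G2) ✓
  (1,3) → (φ(1),φ(3)) = (4,7) ∈ E(G2) ✓
  (1,4) → (φ(1),φ(4)) = (6,7) ∈ E(G2) ✓
  (1,5) → (φ(1),φ(5)) = (5,7) ∈ E(G2) ✓
  (2,3) → (φ(2),φ(3)) = (4,8) ∈ E(G2) ✓
  (2,4) → (φ(2),φ(4)) = (6,8) ∈ E(G2) ✓
  (2,5) → (φ(2),φ(5)) = (5,8) ∈ E(G2) ✓
  (2,6) → (φ(2),φ(6)) = (3,8) ∈ E(G2) ✓
  (2,7) → (φ(2),φ(7)) = (8,9) ∈ E(G2) ✓
  (3,5) → (φ(3),φ(5)) = (4,5) ∈ E(G2) ✓
  (3,6) → (φ(3),φ(6)) = (3,4) ∈ E(G2) ✓
  (3,8) → (φ(3),φ(8)) = (2,4) ∈ E(G2) ✓
  (3,9) → (φ(3),φ(9)) = (1,4) ∈ E(G2) ✓
  (4,6) → (φ(4),φ(6)) = (3,6) ∈ E(G2) ✓
  (4,9) → (φ(4),φ(9)) = (1,6) ∈ E(G2) ✓
  (5,6) → (φ(5),φ(6)) = (3,5) ∈ E(G2) ✓
  (5,7) → (φ(5),φ(7)) = (5,9) ∈ E(G2) ✓
  (5,8) → (φ(5),φ(8)) = (2,5) ∈ E(G2) ✓
  (6,8) → (φ(6),φ(8)) = (2,3) ∈ E(G2) ✓
  (6,9) → (φ(6),φ(9)) = (1,3) ∈ E(G2) ✓
  (8,9) → (φ(8),φ(9)) = (1,2) ∈ E(G2) ✓
All 25 edges of G1 map to edges of G2, and |E(G1)| = |E(G2)| = 25, so φ is a bijection on edges as well as vertices. Hence G1 ≅ G2.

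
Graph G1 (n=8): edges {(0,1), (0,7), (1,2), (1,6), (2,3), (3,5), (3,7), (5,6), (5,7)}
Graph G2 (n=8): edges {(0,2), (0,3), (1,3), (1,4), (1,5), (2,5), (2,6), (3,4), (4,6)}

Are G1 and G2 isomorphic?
Yes, isomorphic

The graphs are isomorphic.
One valid mapping φ: V(G1) → V(G2): 0→5, 1→2, 2→0, 3→3, 4→7, 5→4, 6→6, 7→1

Verify φ preserves adjacency — for each edge of G1, its image is an edge of G2:
  (0,1) → (φ(0),φ(1)) = (2,5) ∈ E(G2) ✓
  (0,7) → (φ(0),φ(7)) = (1,5) ∈ E(G2) ✓
  (1,2) → (φ(1),φ(2)) = (0,2) ∈ E(G2) ✓
  (1,6) → (φ(1),φ(6)) = (2,6) ∈ E(G2) ✓
  (2,3) → (φ(2),φ(3)) = (0,3) ∈ E(G2) ✓
  (3,5) → (φ(3),φ(5)) = (3,4) ∈ E(G2) ✓
  (3,7) → (φ(3),φ(7)) = (1,3) ∈ E(G2) ✓
  (5,6) → (φ(5),φ(6)) = (4,6) ∈ E(G2) ✓
  (5,7) → (φ(5),φ(7)) = (1,4) ∈ E(G2) ✓
All 9 edges of G1 map to edges of G2, and |E(G1)| = |E(G2)| = 9, so φ is a bijection on edges as well as vertices. Hence G1 ≅ G2.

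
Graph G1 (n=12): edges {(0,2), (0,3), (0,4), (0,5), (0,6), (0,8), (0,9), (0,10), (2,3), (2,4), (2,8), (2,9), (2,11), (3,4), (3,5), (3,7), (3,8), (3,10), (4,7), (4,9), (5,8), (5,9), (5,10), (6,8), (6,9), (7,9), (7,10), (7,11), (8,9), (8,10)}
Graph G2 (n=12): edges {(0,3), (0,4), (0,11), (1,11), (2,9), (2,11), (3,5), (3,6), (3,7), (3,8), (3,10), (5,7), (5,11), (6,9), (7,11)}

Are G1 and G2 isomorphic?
No, not isomorphic

The graphs are NOT isomorphic.

Connected components of G1: 2 component(s) with vertex sets [[1], [0, 2, 3, 4, 5, 6, 7, 8, 9, 10, 11]], sizes [1, 11].
Connected components of G2: 1 component(s) with vertex sets [[0, 1, 2, 3, 4, 5, 6, 7, 8, 9, 10, 11]], sizes [12].
The number of connected components (and the multiset of component sizes) is an isomorphism invariant — an isomorphism maps each component of G1 bijectively onto a component of G2. Since G1 has 2 component(s) and G2 has 1, they cannot be isomorphic.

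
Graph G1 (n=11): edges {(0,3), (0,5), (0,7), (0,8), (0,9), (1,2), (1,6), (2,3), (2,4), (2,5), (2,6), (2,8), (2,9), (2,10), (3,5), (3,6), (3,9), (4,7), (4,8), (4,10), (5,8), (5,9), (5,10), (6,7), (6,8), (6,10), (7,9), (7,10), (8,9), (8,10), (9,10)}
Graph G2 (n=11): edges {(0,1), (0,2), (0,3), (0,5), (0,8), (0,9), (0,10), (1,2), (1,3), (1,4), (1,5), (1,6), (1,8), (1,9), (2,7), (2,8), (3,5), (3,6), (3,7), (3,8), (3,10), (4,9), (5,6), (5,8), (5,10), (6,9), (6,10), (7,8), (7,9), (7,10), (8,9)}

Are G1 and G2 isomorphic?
Yes, isomorphic

The graphs are isomorphic.
One valid mapping φ: V(G1) → V(G2): 0→10, 1→4, 2→1, 3→6, 4→2, 5→5, 6→9, 7→7, 8→0, 9→3, 10→8

Verify φ preserves adjacency — for each edge of G1, its image is an edge of G2:
  (0,3) → (φ(0),φ(3)) = (6,10) ∈ E(G2) ✓
  (0,5) → (φ(0),φ(5)) = (5,10) ∈ E(G2) ✓
  (0,7) → (φ(0),φ(7)) = (7,10) ∈ E(G2) ✓
  (0,8) → (φ(0),φ(8)) = (0,10) ∈ E(G2) ✓
  (0,9) → (φ(0),φ(9)) = (3,10) ∈ E(G2) ✓
  (1,2) → (φ(1),φ(2)) = (1,4) ∈ E(G2) ✓
  (1,6) → (φ(1),φ(6)) = (4,9) ∈ E(G2) ✓
  (2,3) → (φ(2),φ(3)) = (1,6) ∈ E(G2) ✓
  (2,4) → (φ(2),φ(4)) = (1,2) ∈ E(G2) ✓
  (2,5) → (φ(2),φ(5)) = (1,5) ∈ E(G2) ✓
  (2,6) → (φ(2),φ(6)) = (1,9) ∈ E(G2) ✓
  (2,8) → (φ(2),φ(8)) = (0,1) ∈ E(G2) ✓
  (2,9) → (φ(2),φ(9)) = (1,3) ∈ E(G2) ✓
  (2,10) → (φ(2),φ(10)) = (1,8) ∈ E(G2) ✓
  (3,5) → (φ(3),φ(5)) = (5,6) ∈ E(G2) ✓
  (3,6) → (φ(3),φ(6)) = (6,9) ∈ E(G2) ✓
  (3,9) → (φ(3),φ(9)) = (3,6) ∈ E(G2) ✓
  (4,7) → (φ(4),φ(7)) = (2,7) ∈ E(G2) ✓
  (4,8) → (φ(4),φ(8)) = (0,2) ∈ E(G2) ✓
  (4,10) → (φ(4),φ(10)) = (2,8) ∈ E(G2) ✓
  (5,8) → (φ(5),φ(8)) = (0,5) ∈ E(G2) ✓
  (5,9) → (φ(5),φ(9)) = (3,5) ∈ E(G2) ✓
  (5,10) → (φ(5),φ(10)) = (5,8) ∈ E(G2) ✓
  (6,7) → (φ(6),φ(7)) = (7,9) ∈ E(G2) ✓
  (6,8) → (φ(6),φ(8)) = (0,9) ∈ E(G2) ✓
  (6,10) → (φ(6),φ(10)) = (8,9) ∈ E(G2) ✓
  (7,9) → (φ(7),φ(9)) = (3,7) ∈ E(G2) ✓
  (7,10) → (φ(7),φ(10)) = (7,8) ∈ E(G2) ✓
  (8,9) → (φ(8),φ(9)) = (0,3) ∈ E(G2) ✓
  (8,10) → (φ(8),φ(10)) = (0,8) ∈ E(G2) ✓
  (9,10) → (φ(9),φ(10)) = (3,8) ∈ E(G2) ✓
All 31 edges of G1 map to edges of G2, and |E(G1)| = |E(G2)| = 31, so φ is a bijection on edges as well as vertices. Hence G1 ≅ G2.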